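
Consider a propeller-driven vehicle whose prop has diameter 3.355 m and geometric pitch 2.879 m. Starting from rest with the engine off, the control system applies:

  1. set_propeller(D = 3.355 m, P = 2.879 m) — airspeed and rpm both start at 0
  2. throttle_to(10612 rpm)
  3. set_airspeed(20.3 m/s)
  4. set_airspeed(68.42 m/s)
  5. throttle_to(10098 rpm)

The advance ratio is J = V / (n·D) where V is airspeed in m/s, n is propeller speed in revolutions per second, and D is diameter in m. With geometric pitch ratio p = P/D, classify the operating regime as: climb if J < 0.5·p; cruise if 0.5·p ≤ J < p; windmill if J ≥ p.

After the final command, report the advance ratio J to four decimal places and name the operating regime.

J = 0.1212, regime = climb

set_propeller: D = 3.355 m, P = 2.879 m (p = P/D = 0.858122); state ← (V=0, rpm=0)
throttle_to(10612): rpm ← 10612
set_airspeed(20.3): V ← 20.3 m/s
set_airspeed(68.42): V ← 68.42 m/s
throttle_to(10098): rpm ← 10098
final state: V = 68.42 m/s, rpm = 10098 → n = rpm/60 = 168.300000 rev/s
J = V / (n·D) = 68.42 / (168.300000 × 3.355) = 0.121173
regime bands: climb J<0.4291 | cruise [0.4291, 0.8581) | windmill J≥0.8581
J = 0.1212 → climb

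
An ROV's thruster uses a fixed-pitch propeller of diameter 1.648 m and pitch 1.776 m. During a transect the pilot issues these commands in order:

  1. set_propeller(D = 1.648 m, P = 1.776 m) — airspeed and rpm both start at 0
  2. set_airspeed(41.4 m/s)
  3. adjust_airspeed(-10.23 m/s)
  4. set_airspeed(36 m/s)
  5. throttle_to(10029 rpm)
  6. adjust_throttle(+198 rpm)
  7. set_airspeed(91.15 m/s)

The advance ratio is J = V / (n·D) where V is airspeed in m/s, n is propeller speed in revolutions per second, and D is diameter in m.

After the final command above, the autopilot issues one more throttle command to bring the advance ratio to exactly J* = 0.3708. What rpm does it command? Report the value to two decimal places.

set_propeller: D = 1.648 m, P = 1.776 m (p = P/D = 1.077670); state ← (V=0, rpm=0)
set_airspeed(41.4): V ← 41.4 m/s
adjust_airspeed(-10.23): V ← 41.4 -10.23 = 31.17 m/s
set_airspeed(36): V ← 36 m/s
throttle_to(10029): rpm ← 10029
adjust_throttle(+198): rpm ← 10029 +198 = 10227
set_airspeed(91.15): V ← 91.15 m/s
final state: V = 91.15 m/s, rpm = 10227 → n = rpm/60 = 170.450000 rev/s
target J* = 0.3708; solve J* = V/(n·D) for n: n = V/(J*·D) = 91.15/(0.3708 × 1.648) = 149.162530 rev/s
rpm = 60·n = 8949.751783

rpm = 8949.75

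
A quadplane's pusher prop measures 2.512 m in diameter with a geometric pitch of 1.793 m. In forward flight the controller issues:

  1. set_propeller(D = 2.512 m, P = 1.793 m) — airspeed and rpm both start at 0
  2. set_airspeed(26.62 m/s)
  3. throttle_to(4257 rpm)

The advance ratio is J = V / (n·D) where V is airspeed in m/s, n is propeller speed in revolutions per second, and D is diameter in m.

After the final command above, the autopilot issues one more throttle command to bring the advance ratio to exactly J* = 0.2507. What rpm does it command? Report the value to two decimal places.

rpm = 2536.21

set_propeller: D = 2.512 m, P = 1.793 m (p = P/D = 0.713774); state ← (V=0, rpm=0)
set_airspeed(26.62): V ← 26.62 m/s
throttle_to(4257): rpm ← 4257
final state: V = 26.62 m/s, rpm = 4257 → n = rpm/60 = 70.950000 rev/s
target J* = 0.2507; solve J* = V/(n·D) for n: n = V/(J*·D) = 26.62/(0.2507 × 2.512) = 42.270179 rev/s
rpm = 60·n = 2536.210712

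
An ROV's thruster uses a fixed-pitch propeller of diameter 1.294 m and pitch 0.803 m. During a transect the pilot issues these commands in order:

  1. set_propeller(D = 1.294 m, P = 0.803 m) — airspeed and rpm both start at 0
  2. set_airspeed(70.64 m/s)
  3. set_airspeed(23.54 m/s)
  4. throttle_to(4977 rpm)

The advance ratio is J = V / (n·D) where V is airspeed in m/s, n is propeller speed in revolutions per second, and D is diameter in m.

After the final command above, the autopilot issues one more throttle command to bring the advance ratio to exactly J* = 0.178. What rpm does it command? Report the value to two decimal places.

set_propeller: D = 1.294 m, P = 0.803 m (p = P/D = 0.620556); state ← (V=0, rpm=0)
set_airspeed(70.64): V ← 70.64 m/s
set_airspeed(23.54): V ← 23.54 m/s
throttle_to(4977): rpm ← 4977
final state: V = 23.54 m/s, rpm = 4977 → n = rpm/60 = 82.950000 rev/s
target J* = 0.178; solve J* = V/(n·D) for n: n = V/(J*·D) = 23.54/(0.178 × 1.294) = 102.200302 rev/s
rpm = 60·n = 6132.018130

rpm = 6132.02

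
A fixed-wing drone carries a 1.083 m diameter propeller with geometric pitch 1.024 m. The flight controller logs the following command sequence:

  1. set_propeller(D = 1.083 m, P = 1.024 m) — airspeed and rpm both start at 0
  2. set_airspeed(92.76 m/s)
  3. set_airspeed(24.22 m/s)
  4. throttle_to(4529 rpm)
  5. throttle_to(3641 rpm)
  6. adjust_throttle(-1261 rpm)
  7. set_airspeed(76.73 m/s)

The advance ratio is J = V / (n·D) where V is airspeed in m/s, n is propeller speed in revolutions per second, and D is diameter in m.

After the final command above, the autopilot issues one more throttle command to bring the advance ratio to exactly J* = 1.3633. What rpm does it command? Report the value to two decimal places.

set_propeller: D = 1.083 m, P = 1.024 m (p = P/D = 0.945522); state ← (V=0, rpm=0)
set_airspeed(92.76): V ← 92.76 m/s
set_airspeed(24.22): V ← 24.22 m/s
throttle_to(4529): rpm ← 4529
throttle_to(3641): rpm ← 3641
adjust_throttle(-1261): rpm ← 3641 -1261 = 2380
set_airspeed(76.73): V ← 76.73 m/s
final state: V = 76.73 m/s, rpm = 2380 → n = rpm/60 = 39.666667 rev/s
target J* = 1.3633; solve J* = V/(n·D) for n: n = V/(J*·D) = 76.73/(1.3633 × 1.083) = 51.969113 rev/s
rpm = 60·n = 3118.146798

rpm = 3118.15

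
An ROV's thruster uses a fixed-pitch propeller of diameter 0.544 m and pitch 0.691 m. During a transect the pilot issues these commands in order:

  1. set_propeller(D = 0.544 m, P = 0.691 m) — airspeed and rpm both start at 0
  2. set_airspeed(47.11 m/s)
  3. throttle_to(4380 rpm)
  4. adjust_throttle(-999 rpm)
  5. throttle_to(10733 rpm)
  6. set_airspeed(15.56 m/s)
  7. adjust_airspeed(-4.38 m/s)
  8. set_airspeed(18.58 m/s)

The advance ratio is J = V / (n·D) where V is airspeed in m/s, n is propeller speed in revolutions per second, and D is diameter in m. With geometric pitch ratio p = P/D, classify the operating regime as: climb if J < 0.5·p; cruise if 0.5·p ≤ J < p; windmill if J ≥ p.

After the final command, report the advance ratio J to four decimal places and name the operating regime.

set_propeller: D = 0.544 m, P = 0.691 m (p = P/D = 1.270221); state ← (V=0, rpm=0)
set_airspeed(47.11): V ← 47.11 m/s
throttle_to(4380): rpm ← 4380
adjust_throttle(-999): rpm ← 4380 -999 = 3381
throttle_to(10733): rpm ← 10733
set_airspeed(15.56): V ← 15.56 m/s
adjust_airspeed(-4.38): V ← 15.56 -4.38 = 11.18 m/s
set_airspeed(18.58): V ← 18.58 m/s
final state: V = 18.58 m/s, rpm = 10733 → n = rpm/60 = 178.883333 rev/s
J = V / (n·D) = 18.58 / (178.883333 × 0.544) = 0.190931
regime bands: climb J<0.6351 | cruise [0.6351, 1.2702) | windmill J≥1.2702
J = 0.1909 → climb

J = 0.1909, regime = climb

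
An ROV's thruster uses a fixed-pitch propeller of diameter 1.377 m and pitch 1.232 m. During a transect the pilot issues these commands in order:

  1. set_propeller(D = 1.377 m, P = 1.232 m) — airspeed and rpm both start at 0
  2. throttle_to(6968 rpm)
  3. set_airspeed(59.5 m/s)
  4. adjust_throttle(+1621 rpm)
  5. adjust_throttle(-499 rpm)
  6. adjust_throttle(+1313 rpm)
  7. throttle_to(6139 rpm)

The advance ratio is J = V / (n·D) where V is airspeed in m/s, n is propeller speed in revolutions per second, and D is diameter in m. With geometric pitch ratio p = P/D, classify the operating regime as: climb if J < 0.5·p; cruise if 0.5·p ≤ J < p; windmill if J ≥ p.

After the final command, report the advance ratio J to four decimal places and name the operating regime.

J = 0.4223, regime = climb

set_propeller: D = 1.377 m, P = 1.232 m (p = P/D = 0.894699); state ← (V=0, rpm=0)
throttle_to(6968): rpm ← 6968
set_airspeed(59.5): V ← 59.5 m/s
adjust_throttle(+1621): rpm ← 6968 +1621 = 8589
adjust_throttle(-499): rpm ← 8589 -499 = 8090
adjust_throttle(+1313): rpm ← 8090 +1313 = 9403
throttle_to(6139): rpm ← 6139
final state: V = 59.5 m/s, rpm = 6139 → n = rpm/60 = 102.316667 rev/s
J = V / (n·D) = 59.5 / (102.316667 × 1.377) = 0.422315
regime bands: climb J<0.4473 | cruise [0.4473, 0.8947) | windmill J≥0.8947
J = 0.4223 → climb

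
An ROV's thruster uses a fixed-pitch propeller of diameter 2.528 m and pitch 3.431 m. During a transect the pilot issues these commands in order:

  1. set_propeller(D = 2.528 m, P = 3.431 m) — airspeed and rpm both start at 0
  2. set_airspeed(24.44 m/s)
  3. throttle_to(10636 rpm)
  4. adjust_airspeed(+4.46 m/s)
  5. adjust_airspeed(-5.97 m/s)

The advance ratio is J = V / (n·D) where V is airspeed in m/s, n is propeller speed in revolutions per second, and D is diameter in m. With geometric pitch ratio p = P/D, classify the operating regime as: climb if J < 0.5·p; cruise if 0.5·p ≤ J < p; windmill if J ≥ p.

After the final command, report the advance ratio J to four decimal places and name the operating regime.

set_propeller: D = 2.528 m, P = 3.431 m (p = P/D = 1.357199); state ← (V=0, rpm=0)
set_airspeed(24.44): V ← 24.44 m/s
throttle_to(10636): rpm ← 10636
adjust_airspeed(+4.46): V ← 24.44 +4.46 = 28.9 m/s
adjust_airspeed(-5.97): V ← 28.9 -5.97 = 22.93 m/s
final state: V = 22.93 m/s, rpm = 10636 → n = rpm/60 = 177.266667 rev/s
J = V / (n·D) = 22.93 / (177.266667 × 2.528) = 0.051168
regime bands: climb J<0.6786 | cruise [0.6786, 1.3572) | windmill J≥1.3572
J = 0.0512 → climb

J = 0.0512, regime = climb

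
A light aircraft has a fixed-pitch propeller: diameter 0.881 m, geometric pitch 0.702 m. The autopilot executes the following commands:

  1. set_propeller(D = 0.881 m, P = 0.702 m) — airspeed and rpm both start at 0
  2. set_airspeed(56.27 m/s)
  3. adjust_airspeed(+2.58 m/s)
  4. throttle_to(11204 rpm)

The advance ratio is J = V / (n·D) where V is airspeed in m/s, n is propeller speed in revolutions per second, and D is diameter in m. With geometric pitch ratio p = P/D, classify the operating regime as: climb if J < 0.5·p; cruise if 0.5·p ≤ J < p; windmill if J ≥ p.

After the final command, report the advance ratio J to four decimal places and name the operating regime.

set_propeller: D = 0.881 m, P = 0.702 m (p = P/D = 0.796822); state ← (V=0, rpm=0)
set_airspeed(56.27): V ← 56.27 m/s
adjust_airspeed(+2.58): V ← 56.27 +2.58 = 58.85 m/s
throttle_to(11204): rpm ← 11204
final state: V = 58.85 m/s, rpm = 11204 → n = rpm/60 = 186.733333 rev/s
J = V / (n·D) = 58.85 / (186.733333 × 0.881) = 0.357725
regime bands: climb J<0.3984 | cruise [0.3984, 0.7968) | windmill J≥0.7968
J = 0.3577 → climb

J = 0.3577, regime = climb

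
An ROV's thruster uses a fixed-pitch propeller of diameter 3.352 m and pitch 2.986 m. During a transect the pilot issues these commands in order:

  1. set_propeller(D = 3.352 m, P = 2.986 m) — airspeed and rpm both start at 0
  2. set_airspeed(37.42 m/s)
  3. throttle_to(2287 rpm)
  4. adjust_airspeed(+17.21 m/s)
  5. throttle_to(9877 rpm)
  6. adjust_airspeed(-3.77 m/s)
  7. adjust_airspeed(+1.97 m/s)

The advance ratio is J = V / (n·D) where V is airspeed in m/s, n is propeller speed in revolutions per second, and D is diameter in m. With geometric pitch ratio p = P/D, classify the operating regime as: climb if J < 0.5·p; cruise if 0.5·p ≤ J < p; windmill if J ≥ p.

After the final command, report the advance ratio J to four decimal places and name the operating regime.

J = 0.0957, regime = climb

set_propeller: D = 3.352 m, P = 2.986 m (p = P/D = 0.890811); state ← (V=0, rpm=0)
set_airspeed(37.42): V ← 37.42 m/s
throttle_to(2287): rpm ← 2287
adjust_airspeed(+17.21): V ← 37.42 +17.21 = 54.63 m/s
throttle_to(9877): rpm ← 9877
adjust_airspeed(-3.77): V ← 54.63 -3.77 = 50.86 m/s
adjust_airspeed(+1.97): V ← 50.86 +1.97 = 52.83 m/s
final state: V = 52.83 m/s, rpm = 9877 → n = rpm/60 = 164.616667 rev/s
J = V / (n·D) = 52.83 / (164.616667 × 3.352) = 0.095742
regime bands: climb J<0.4454 | cruise [0.4454, 0.8908) | windmill J≥0.8908
J = 0.0957 → climb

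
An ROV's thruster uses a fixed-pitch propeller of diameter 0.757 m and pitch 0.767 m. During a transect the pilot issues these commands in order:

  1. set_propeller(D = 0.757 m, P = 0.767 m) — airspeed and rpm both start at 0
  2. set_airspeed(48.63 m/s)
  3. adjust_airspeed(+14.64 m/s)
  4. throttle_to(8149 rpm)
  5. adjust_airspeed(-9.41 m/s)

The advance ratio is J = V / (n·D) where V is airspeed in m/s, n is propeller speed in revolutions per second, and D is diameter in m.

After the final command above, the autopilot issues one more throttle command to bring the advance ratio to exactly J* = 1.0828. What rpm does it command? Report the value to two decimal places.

rpm = 3942.52

set_propeller: D = 0.757 m, P = 0.767 m (p = P/D = 1.013210); state ← (V=0, rpm=0)
set_airspeed(48.63): V ← 48.63 m/s
adjust_airspeed(+14.64): V ← 48.63 +14.64 = 63.27 m/s
throttle_to(8149): rpm ← 8149
adjust_airspeed(-9.41): V ← 63.27 -9.41 = 53.86 m/s
final state: V = 53.86 m/s, rpm = 8149 → n = rpm/60 = 135.816667 rev/s
target J* = 1.0828; solve J* = V/(n·D) for n: n = V/(J*·D) = 53.86/(1.0828 × 0.757) = 65.708601 rev/s
rpm = 60·n = 3942.516076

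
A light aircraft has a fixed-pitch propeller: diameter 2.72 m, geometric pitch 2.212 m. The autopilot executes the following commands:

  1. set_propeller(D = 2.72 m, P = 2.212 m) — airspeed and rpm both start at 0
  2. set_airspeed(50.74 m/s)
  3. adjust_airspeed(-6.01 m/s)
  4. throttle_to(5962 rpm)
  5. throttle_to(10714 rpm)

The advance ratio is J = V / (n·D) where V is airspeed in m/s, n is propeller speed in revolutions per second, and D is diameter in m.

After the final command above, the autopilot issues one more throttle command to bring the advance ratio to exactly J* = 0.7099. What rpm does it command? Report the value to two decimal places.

set_propeller: D = 2.72 m, P = 2.212 m (p = P/D = 0.813235); state ← (V=0, rpm=0)
set_airspeed(50.74): V ← 50.74 m/s
adjust_airspeed(-6.01): V ← 50.74 -6.01 = 44.73 m/s
throttle_to(5962): rpm ← 5962
throttle_to(10714): rpm ← 10714
final state: V = 44.73 m/s, rpm = 10714 → n = rpm/60 = 178.566667 rev/s
target J* = 0.7099; solve J* = V/(n·D) for n: n = V/(J*·D) = 44.73/(0.7099 × 2.72) = 23.165027 rev/s
rpm = 60·n = 1389.901643

rpm = 1389.90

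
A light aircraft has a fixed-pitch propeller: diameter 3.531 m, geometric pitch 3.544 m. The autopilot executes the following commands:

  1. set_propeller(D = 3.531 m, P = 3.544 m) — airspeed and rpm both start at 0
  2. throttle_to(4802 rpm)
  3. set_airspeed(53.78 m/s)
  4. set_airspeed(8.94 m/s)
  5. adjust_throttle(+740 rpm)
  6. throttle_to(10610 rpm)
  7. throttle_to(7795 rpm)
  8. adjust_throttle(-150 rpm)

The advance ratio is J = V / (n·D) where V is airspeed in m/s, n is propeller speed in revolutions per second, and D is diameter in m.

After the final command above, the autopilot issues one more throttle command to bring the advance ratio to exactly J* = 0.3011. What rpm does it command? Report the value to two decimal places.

rpm = 504.52

set_propeller: D = 3.531 m, P = 3.544 m (p = P/D = 1.003682); state ← (V=0, rpm=0)
throttle_to(4802): rpm ← 4802
set_airspeed(53.78): V ← 53.78 m/s
set_airspeed(8.94): V ← 8.94 m/s
adjust_throttle(+740): rpm ← 4802 +740 = 5542
throttle_to(10610): rpm ← 10610
throttle_to(7795): rpm ← 7795
adjust_throttle(-150): rpm ← 7795 -150 = 7645
final state: V = 8.94 m/s, rpm = 7645 → n = rpm/60 = 127.416667 rev/s
target J* = 0.3011; solve J* = V/(n·D) for n: n = V/(J*·D) = 8.94/(0.3011 × 3.531) = 8.408704 rev/s
rpm = 60·n = 504.522218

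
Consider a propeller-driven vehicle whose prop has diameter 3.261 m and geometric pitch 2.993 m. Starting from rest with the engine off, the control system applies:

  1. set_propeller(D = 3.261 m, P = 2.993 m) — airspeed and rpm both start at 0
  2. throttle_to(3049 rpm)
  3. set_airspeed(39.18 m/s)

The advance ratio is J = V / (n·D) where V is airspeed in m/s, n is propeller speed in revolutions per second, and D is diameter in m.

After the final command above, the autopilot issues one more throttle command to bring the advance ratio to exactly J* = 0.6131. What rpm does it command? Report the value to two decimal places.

set_propeller: D = 3.261 m, P = 2.993 m (p = P/D = 0.917817); state ← (V=0, rpm=0)
throttle_to(3049): rpm ← 3049
set_airspeed(39.18): V ← 39.18 m/s
final state: V = 39.18 m/s, rpm = 3049 → n = rpm/60 = 50.816667 rev/s
target J* = 0.6131; solve J* = V/(n·D) for n: n = V/(J*·D) = 39.18/(0.6131 × 3.261) = 19.596672 rev/s
rpm = 60·n = 1175.800301

rpm = 1175.80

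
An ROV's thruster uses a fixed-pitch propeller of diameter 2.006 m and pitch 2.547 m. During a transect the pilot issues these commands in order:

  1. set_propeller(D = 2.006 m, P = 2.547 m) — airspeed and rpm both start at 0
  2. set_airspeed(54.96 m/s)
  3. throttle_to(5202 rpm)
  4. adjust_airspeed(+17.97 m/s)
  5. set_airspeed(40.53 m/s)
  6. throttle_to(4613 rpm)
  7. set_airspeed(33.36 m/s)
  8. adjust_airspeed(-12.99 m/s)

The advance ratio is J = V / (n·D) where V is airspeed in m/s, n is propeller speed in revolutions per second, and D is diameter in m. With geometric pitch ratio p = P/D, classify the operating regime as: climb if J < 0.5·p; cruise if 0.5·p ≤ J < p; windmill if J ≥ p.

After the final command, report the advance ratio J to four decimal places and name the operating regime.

set_propeller: D = 2.006 m, P = 2.547 m (p = P/D = 1.269691); state ← (V=0, rpm=0)
set_airspeed(54.96): V ← 54.96 m/s
throttle_to(5202): rpm ← 5202
adjust_airspeed(+17.97): V ← 54.96 +17.97 = 72.93 m/s
set_airspeed(40.53): V ← 40.53 m/s
throttle_to(4613): rpm ← 4613
set_airspeed(33.36): V ← 33.36 m/s
adjust_airspeed(-12.99): V ← 33.36 -12.99 = 20.37 m/s
final state: V = 20.37 m/s, rpm = 4613 → n = rpm/60 = 76.883333 rev/s
J = V / (n·D) = 20.37 / (76.883333 × 2.006) = 0.132077
regime bands: climb J<0.6348 | cruise [0.6348, 1.2697) | windmill J≥1.2697
J = 0.1321 → climb

J = 0.1321, regime = climb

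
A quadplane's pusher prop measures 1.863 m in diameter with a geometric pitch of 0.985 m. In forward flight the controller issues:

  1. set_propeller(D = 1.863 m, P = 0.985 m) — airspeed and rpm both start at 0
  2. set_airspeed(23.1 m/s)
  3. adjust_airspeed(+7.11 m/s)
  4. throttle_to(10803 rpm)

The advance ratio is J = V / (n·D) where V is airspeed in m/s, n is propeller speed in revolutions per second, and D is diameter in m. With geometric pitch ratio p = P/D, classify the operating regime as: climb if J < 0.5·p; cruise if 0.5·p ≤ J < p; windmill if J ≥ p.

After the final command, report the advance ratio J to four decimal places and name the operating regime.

set_propeller: D = 1.863 m, P = 0.985 m (p = P/D = 0.528717); state ← (V=0, rpm=0)
set_airspeed(23.1): V ← 23.1 m/s
adjust_airspeed(+7.11): V ← 23.1 +7.11 = 30.21 m/s
throttle_to(10803): rpm ← 10803
final state: V = 30.21 m/s, rpm = 10803 → n = rpm/60 = 180.050000 rev/s
J = V / (n·D) = 30.21 / (180.050000 × 1.863) = 0.090063
regime bands: climb J<0.2644 | cruise [0.2644, 0.5287) | windmill J≥0.5287
J = 0.0901 → climb

J = 0.0901, regime = climb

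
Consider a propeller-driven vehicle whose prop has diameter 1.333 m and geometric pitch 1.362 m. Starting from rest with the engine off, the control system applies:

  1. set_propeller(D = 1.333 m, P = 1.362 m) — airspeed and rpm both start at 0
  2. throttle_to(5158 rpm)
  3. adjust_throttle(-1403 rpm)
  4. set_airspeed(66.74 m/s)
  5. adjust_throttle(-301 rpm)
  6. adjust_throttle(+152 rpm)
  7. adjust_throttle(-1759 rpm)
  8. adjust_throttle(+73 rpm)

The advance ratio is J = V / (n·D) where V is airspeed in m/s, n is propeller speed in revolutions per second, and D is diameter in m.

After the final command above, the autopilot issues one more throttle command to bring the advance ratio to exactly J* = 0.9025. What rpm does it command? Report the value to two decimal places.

set_propeller: D = 1.333 m, P = 1.362 m (p = P/D = 1.021755); state ← (V=0, rpm=0)
throttle_to(5158): rpm ← 5158
adjust_throttle(-1403): rpm ← 5158 -1403 = 3755
set_airspeed(66.74): V ← 66.74 m/s
adjust_throttle(-301): rpm ← 3755 -301 = 3454
adjust_throttle(+152): rpm ← 3454 +152 = 3606
adjust_throttle(-1759): rpm ← 3606 -1759 = 1847
adjust_throttle(+73): rpm ← 1847 +73 = 1920
final state: V = 66.74 m/s, rpm = 1920 → n = rpm/60 = 32.000000 rev/s
target J* = 0.9025; solve J* = V/(n·D) for n: n = V/(J*·D) = 66.74/(0.9025 × 1.333) = 55.476473 rev/s
rpm = 60·n = 3328.588380

rpm = 3328.59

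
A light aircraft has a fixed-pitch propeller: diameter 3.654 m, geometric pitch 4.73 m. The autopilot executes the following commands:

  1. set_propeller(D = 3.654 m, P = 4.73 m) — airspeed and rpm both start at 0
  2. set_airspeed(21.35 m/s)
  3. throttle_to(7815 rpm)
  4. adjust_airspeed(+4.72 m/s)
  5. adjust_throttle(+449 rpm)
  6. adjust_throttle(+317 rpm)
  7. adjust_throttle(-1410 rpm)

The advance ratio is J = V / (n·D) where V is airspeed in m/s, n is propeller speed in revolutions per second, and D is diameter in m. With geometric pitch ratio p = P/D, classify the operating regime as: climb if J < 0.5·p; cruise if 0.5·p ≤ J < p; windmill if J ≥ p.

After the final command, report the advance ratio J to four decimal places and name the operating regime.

J = 0.0597, regime = climb

set_propeller: D = 3.654 m, P = 4.73 m (p = P/D = 1.294472); state ← (V=0, rpm=0)
set_airspeed(21.35): V ← 21.35 m/s
throttle_to(7815): rpm ← 7815
adjust_airspeed(+4.72): V ← 21.35 +4.72 = 26.07 m/s
adjust_throttle(+449): rpm ← 7815 +449 = 8264
adjust_throttle(+317): rpm ← 8264 +317 = 8581
adjust_throttle(-1410): rpm ← 8581 -1410 = 7171
final state: V = 26.07 m/s, rpm = 7171 → n = rpm/60 = 119.516667 rev/s
J = V / (n·D) = 26.07 / (119.516667 × 3.654) = 0.059696
regime bands: climb J<0.6472 | cruise [0.6472, 1.2945) | windmill J≥1.2945
J = 0.0597 → climb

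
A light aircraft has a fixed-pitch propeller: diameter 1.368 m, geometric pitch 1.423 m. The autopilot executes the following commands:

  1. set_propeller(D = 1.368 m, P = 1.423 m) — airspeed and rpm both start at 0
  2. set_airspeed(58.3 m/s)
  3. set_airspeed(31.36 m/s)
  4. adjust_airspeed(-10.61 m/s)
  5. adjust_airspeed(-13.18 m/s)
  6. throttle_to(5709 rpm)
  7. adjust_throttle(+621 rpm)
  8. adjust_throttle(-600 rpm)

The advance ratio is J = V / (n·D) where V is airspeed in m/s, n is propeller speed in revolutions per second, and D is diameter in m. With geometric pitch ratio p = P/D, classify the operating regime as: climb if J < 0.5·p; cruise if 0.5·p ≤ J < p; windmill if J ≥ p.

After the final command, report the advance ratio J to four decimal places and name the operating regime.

J = 0.0579, regime = climb

set_propeller: D = 1.368 m, P = 1.423 m (p = P/D = 1.040205); state ← (V=0, rpm=0)
set_airspeed(58.3): V ← 58.3 m/s
set_airspeed(31.36): V ← 31.36 m/s
adjust_airspeed(-10.61): V ← 31.36 -10.61 = 20.75 m/s
adjust_airspeed(-13.18): V ← 20.75 -13.18 = 7.57 m/s
throttle_to(5709): rpm ← 5709
adjust_throttle(+621): rpm ← 5709 +621 = 6330
adjust_throttle(-600): rpm ← 6330 -600 = 5730
final state: V = 7.57 m/s, rpm = 5730 → n = rpm/60 = 95.500000 rev/s
J = V / (n·D) = 7.57 / (95.500000 × 1.368) = 0.057944
regime bands: climb J<0.5201 | cruise [0.5201, 1.0402) | windmill J≥1.0402
J = 0.0579 → climb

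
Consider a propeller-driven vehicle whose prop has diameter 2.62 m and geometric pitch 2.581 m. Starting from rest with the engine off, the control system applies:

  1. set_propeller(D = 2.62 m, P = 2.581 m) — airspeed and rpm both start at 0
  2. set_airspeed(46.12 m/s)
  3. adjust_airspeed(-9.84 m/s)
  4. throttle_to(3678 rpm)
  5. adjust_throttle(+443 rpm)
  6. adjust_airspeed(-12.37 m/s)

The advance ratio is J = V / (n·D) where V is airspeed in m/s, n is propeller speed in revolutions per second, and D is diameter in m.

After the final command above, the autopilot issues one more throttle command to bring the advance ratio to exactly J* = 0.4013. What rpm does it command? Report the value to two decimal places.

set_propeller: D = 2.62 m, P = 2.581 m (p = P/D = 0.985115); state ← (V=0, rpm=0)
set_airspeed(46.12): V ← 46.12 m/s
adjust_airspeed(-9.84): V ← 46.12 -9.84 = 36.28 m/s
throttle_to(3678): rpm ← 3678
adjust_throttle(+443): rpm ← 3678 +443 = 4121
adjust_airspeed(-12.37): V ← 36.28 -12.37 = 23.91 m/s
final state: V = 23.91 m/s, rpm = 4121 → n = rpm/60 = 68.683333 rev/s
target J* = 0.4013; solve J* = V/(n·D) for n: n = V/(J*·D) = 23.91/(0.4013 × 2.62) = 22.740977 rev/s
rpm = 60·n = 1364.458639

rpm = 1364.46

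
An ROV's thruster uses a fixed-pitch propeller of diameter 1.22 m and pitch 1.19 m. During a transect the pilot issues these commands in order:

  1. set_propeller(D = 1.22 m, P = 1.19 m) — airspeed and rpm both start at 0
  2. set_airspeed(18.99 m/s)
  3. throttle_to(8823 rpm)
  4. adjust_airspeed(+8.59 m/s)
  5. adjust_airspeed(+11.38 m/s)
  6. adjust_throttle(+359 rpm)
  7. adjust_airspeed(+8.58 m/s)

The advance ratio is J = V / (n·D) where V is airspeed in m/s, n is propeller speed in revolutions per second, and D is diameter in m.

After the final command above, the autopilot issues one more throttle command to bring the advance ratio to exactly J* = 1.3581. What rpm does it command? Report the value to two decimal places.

set_propeller: D = 1.22 m, P = 1.19 m (p = P/D = 0.975410); state ← (V=0, rpm=0)
set_airspeed(18.99): V ← 18.99 m/s
throttle_to(8823): rpm ← 8823
adjust_airspeed(+8.59): V ← 18.99 +8.59 = 27.58 m/s
adjust_airspeed(+11.38): V ← 27.58 +11.38 = 38.96 m/s
adjust_throttle(+359): rpm ← 8823 +359 = 9182
adjust_airspeed(+8.58): V ← 38.96 +8.58 = 47.54 m/s
final state: V = 47.54 m/s, rpm = 9182 → n = rpm/60 = 153.033333 rev/s
target J* = 1.3581; solve J* = V/(n·D) for n: n = V/(J*·D) = 47.54/(1.3581 × 1.22) = 28.692448 rev/s
rpm = 60·n = 1721.546857

rpm = 1721.55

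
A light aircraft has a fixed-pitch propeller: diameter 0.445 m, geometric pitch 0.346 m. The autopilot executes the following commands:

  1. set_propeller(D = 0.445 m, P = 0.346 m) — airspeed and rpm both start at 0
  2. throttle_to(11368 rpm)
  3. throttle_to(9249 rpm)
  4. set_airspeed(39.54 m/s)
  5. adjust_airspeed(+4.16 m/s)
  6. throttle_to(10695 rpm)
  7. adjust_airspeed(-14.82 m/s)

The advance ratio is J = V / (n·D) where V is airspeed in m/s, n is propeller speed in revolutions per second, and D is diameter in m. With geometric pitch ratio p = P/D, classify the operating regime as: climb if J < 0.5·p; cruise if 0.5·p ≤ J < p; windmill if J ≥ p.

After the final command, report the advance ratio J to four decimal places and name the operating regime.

set_propeller: D = 0.445 m, P = 0.346 m (p = P/D = 0.777528); state ← (V=0, rpm=0)
throttle_to(11368): rpm ← 11368
throttle_to(9249): rpm ← 9249
set_airspeed(39.54): V ← 39.54 m/s
adjust_airspeed(+4.16): V ← 39.54 +4.16 = 43.7 m/s
throttle_to(10695): rpm ← 10695
adjust_airspeed(-14.82): V ← 43.7 -14.82 = 28.88 m/s
final state: V = 28.88 m/s, rpm = 10695 → n = rpm/60 = 178.250000 rev/s
J = V / (n·D) = 28.88 / (178.250000 × 0.445) = 0.364089
regime bands: climb J<0.3888 | cruise [0.3888, 0.7775) | windmill J≥0.7775
J = 0.3641 → climb

J = 0.3641, regime = climb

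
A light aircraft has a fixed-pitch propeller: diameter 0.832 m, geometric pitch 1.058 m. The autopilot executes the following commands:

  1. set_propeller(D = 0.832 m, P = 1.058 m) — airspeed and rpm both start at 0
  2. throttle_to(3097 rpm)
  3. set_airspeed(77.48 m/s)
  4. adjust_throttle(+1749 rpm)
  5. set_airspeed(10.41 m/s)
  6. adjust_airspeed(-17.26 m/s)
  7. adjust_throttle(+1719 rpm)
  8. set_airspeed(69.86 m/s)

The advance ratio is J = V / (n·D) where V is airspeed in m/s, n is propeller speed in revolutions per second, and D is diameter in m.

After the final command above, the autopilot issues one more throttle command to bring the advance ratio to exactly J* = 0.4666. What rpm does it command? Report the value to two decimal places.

rpm = 10797.22

set_propeller: D = 0.832 m, P = 1.058 m (p = P/D = 1.271635); state ← (V=0, rpm=0)
throttle_to(3097): rpm ← 3097
set_airspeed(77.48): V ← 77.48 m/s
adjust_throttle(+1749): rpm ← 3097 +1749 = 4846
set_airspeed(10.41): V ← 10.41 m/s
adjust_airspeed(-17.26): V ← 10.41 -17.26 = -6.85 m/s
adjust_throttle(+1719): rpm ← 4846 +1719 = 6565
set_airspeed(69.86): V ← 69.86 m/s
final state: V = 69.86 m/s, rpm = 6565 → n = rpm/60 = 109.416667 rev/s
target J* = 0.4666; solve J* = V/(n·D) for n: n = V/(J*·D) = 69.86/(0.4666 × 0.832) = 179.953592 rev/s
rpm = 60·n = 10797.215536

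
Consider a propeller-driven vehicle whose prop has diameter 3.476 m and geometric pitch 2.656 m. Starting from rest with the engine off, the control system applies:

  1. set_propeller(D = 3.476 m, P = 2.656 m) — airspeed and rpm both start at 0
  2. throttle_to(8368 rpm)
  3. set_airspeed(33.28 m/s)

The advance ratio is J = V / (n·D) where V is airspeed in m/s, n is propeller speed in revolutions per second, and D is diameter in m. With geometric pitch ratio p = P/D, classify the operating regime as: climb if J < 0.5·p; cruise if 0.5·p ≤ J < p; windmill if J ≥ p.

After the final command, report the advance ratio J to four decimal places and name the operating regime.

set_propeller: D = 3.476 m, P = 2.656 m (p = P/D = 0.764097); state ← (V=0, rpm=0)
throttle_to(8368): rpm ← 8368
set_airspeed(33.28): V ← 33.28 m/s
final state: V = 33.28 m/s, rpm = 8368 → n = rpm/60 = 139.466667 rev/s
J = V / (n·D) = 33.28 / (139.466667 × 3.476) = 0.068649
regime bands: climb J<0.3820 | cruise [0.3820, 0.7641) | windmill J≥0.7641
J = 0.0686 → climb

J = 0.0686, regime = climb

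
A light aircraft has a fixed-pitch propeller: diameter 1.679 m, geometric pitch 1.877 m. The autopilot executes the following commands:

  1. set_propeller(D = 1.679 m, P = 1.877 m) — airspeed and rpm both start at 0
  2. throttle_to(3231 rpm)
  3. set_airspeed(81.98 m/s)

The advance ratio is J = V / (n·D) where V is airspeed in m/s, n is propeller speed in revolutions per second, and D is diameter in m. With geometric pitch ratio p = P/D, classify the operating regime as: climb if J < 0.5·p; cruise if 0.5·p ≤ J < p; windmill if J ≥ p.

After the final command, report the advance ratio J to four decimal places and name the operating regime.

J = 0.9067, regime = cruise

set_propeller: D = 1.679 m, P = 1.877 m (p = P/D = 1.117927); state ← (V=0, rpm=0)
throttle_to(3231): rpm ← 3231
set_airspeed(81.98): V ← 81.98 m/s
final state: V = 81.98 m/s, rpm = 3231 → n = rpm/60 = 53.850000 rev/s
J = V / (n·D) = 81.98 / (53.850000 × 1.679) = 0.906716
regime bands: climb J<0.5590 | cruise [0.5590, 1.1179) | windmill J≥1.1179
J = 0.9067 → cruise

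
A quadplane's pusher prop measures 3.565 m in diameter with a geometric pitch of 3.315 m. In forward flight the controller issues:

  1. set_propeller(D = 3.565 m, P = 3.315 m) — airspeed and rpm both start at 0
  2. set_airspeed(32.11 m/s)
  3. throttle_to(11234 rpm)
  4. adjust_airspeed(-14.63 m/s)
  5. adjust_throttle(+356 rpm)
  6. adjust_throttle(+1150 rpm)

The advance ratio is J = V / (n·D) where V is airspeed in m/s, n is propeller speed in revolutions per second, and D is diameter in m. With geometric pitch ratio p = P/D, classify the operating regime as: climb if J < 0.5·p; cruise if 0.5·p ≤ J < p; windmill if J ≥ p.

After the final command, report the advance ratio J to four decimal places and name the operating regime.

J = 0.0231, regime = climb

set_propeller: D = 3.565 m, P = 3.315 m (p = P/D = 0.929874); state ← (V=0, rpm=0)
set_airspeed(32.11): V ← 32.11 m/s
throttle_to(11234): rpm ← 11234
adjust_airspeed(-14.63): V ← 32.11 -14.63 = 17.48 m/s
adjust_throttle(+356): rpm ← 11234 +356 = 11590
adjust_throttle(+1150): rpm ← 11590 +1150 = 12740
final state: V = 17.48 m/s, rpm = 12740 → n = rpm/60 = 212.333333 rev/s
J = V / (n·D) = 17.48 / (212.333333 × 3.565) = 0.023092
regime bands: climb J<0.4649 | cruise [0.4649, 0.9299) | windmill J≥0.9299
J = 0.0231 → climb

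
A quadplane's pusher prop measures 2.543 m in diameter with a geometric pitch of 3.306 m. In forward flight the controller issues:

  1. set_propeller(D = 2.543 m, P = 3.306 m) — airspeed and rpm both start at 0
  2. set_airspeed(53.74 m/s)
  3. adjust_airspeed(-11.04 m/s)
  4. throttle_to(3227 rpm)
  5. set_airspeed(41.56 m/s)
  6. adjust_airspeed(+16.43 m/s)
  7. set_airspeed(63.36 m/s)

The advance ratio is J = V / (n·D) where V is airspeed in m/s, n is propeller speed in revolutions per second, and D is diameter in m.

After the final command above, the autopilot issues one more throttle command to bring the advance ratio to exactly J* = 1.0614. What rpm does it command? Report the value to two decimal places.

set_propeller: D = 2.543 m, P = 3.306 m (p = P/D = 1.300039); state ← (V=0, rpm=0)
set_airspeed(53.74): V ← 53.74 m/s
adjust_airspeed(-11.04): V ← 53.74 -11.04 = 42.7 m/s
throttle_to(3227): rpm ← 3227
set_airspeed(41.56): V ← 41.56 m/s
adjust_airspeed(+16.43): V ← 41.56 +16.43 = 57.99 m/s
set_airspeed(63.36): V ← 63.36 m/s
final state: V = 63.36 m/s, rpm = 3227 → n = rpm/60 = 53.783333 rev/s
target J* = 1.0614; solve J* = V/(n·D) for n: n = V/(J*·D) = 63.36/(1.0614 × 2.543) = 23.474142 rev/s
rpm = 60·n = 1408.448513

rpm = 1408.45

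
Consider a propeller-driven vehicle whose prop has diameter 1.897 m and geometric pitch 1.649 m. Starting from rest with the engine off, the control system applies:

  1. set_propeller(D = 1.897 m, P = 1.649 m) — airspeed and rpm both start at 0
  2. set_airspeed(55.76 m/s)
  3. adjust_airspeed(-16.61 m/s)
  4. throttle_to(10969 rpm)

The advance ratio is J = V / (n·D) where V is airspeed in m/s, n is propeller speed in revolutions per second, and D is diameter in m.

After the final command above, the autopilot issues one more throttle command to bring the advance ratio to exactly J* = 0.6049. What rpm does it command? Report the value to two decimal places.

rpm = 2047.07

set_propeller: D = 1.897 m, P = 1.649 m (p = P/D = 0.869267); state ← (V=0, rpm=0)
set_airspeed(55.76): V ← 55.76 m/s
adjust_airspeed(-16.61): V ← 55.76 -16.61 = 39.15 m/s
throttle_to(10969): rpm ← 10969
final state: V = 39.15 m/s, rpm = 10969 → n = rpm/60 = 182.816667 rev/s
target J* = 0.6049; solve J* = V/(n·D) for n: n = V/(J*·D) = 39.15/(0.6049 × 1.897) = 34.117787 rev/s
rpm = 60·n = 2047.067208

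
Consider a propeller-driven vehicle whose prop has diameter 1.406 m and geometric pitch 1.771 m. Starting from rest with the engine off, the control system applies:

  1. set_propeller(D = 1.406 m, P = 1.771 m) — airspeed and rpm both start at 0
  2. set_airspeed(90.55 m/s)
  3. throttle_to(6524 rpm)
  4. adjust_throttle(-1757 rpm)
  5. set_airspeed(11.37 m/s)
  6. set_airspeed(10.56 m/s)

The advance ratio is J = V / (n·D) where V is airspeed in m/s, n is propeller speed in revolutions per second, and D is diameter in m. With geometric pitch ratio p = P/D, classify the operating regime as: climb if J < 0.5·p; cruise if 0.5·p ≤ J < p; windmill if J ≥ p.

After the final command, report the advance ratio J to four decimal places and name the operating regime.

J = 0.0945, regime = climb

set_propeller: D = 1.406 m, P = 1.771 m (p = P/D = 1.259602); state ← (V=0, rpm=0)
set_airspeed(90.55): V ← 90.55 m/s
throttle_to(6524): rpm ← 6524
adjust_throttle(-1757): rpm ← 6524 -1757 = 4767
set_airspeed(11.37): V ← 11.37 m/s
set_airspeed(10.56): V ← 10.56 m/s
final state: V = 10.56 m/s, rpm = 4767 → n = rpm/60 = 79.450000 rev/s
J = V / (n·D) = 10.56 / (79.450000 × 1.406) = 0.094533
regime bands: climb J<0.6298 | cruise [0.6298, 1.2596) | windmill J≥1.2596
J = 0.0945 → climb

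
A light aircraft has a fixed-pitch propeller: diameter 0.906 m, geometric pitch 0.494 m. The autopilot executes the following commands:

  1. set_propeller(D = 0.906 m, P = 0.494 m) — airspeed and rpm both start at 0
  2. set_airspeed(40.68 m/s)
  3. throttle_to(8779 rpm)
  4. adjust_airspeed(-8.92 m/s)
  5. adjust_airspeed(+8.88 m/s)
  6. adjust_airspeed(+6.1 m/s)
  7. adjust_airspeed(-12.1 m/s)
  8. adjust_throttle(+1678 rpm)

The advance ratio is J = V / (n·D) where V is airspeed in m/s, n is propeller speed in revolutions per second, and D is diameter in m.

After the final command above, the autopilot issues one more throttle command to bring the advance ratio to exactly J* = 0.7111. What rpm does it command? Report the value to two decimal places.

rpm = 3226.04

set_propeller: D = 0.906 m, P = 0.494 m (p = P/D = 0.545254); state ← (V=0, rpm=0)
set_airspeed(40.68): V ← 40.68 m/s
throttle_to(8779): rpm ← 8779
adjust_airspeed(-8.92): V ← 40.68 -8.92 = 31.76 m/s
adjust_airspeed(+8.88): V ← 31.76 +8.88 = 40.64 m/s
adjust_airspeed(+6.1): V ← 40.64 +6.1 = 46.74 m/s
adjust_airspeed(-12.1): V ← 46.74 -12.1 = 34.64 m/s
adjust_throttle(+1678): rpm ← 8779 +1678 = 10457
final state: V = 34.64 m/s, rpm = 10457 → n = rpm/60 = 174.283333 rev/s
target J* = 0.7111; solve J* = V/(n·D) for n: n = V/(J*·D) = 34.64/(0.7111 × 0.906) = 53.767396 rev/s
rpm = 60·n = 3226.043784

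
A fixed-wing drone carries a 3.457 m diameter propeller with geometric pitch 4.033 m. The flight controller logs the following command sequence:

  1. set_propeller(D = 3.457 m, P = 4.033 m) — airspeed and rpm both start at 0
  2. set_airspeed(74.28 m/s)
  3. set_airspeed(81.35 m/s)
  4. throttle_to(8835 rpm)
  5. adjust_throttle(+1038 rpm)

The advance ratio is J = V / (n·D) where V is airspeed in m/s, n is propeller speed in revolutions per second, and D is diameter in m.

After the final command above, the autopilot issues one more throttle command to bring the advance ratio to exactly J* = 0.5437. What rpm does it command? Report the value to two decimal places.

rpm = 2596.87

set_propeller: D = 3.457 m, P = 4.033 m (p = P/D = 1.166618); state ← (V=0, rpm=0)
set_airspeed(74.28): V ← 74.28 m/s
set_airspeed(81.35): V ← 81.35 m/s
throttle_to(8835): rpm ← 8835
adjust_throttle(+1038): rpm ← 8835 +1038 = 9873
final state: V = 81.35 m/s, rpm = 9873 → n = rpm/60 = 164.550000 rev/s
target J* = 0.5437; solve J* = V/(n·D) for n: n = V/(J*·D) = 81.35/(0.5437 × 3.457) = 43.281155 rev/s
rpm = 60·n = 2596.869317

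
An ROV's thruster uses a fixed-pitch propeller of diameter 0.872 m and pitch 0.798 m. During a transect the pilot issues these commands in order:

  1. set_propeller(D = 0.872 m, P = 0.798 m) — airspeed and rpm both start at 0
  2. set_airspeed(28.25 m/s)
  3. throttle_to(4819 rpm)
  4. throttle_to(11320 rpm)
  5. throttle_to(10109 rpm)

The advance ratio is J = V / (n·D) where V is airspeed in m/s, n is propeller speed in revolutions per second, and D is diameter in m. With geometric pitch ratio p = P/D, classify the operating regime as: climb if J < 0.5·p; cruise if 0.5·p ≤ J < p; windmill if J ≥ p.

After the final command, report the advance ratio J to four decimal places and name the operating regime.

set_propeller: D = 0.872 m, P = 0.798 m (p = P/D = 0.915138); state ← (V=0, rpm=0)
set_airspeed(28.25): V ← 28.25 m/s
throttle_to(4819): rpm ← 4819
throttle_to(11320): rpm ← 11320
throttle_to(10109): rpm ← 10109
final state: V = 28.25 m/s, rpm = 10109 → n = rpm/60 = 168.483333 rev/s
J = V / (n·D) = 28.25 / (168.483333 × 0.872) = 0.192285
regime bands: climb J<0.4576 | cruise [0.4576, 0.9151) | windmill J≥0.9151
J = 0.1923 → climb

J = 0.1923, regime = climb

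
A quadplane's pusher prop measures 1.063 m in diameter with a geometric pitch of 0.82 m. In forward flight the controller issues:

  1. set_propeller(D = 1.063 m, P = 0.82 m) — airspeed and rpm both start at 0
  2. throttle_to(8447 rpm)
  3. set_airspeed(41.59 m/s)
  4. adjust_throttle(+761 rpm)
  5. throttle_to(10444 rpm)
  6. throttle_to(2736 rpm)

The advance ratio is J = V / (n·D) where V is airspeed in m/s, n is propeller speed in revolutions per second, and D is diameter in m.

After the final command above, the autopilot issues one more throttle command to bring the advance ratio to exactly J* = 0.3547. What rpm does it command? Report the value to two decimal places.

rpm = 6618.29

set_propeller: D = 1.063 m, P = 0.82 m (p = P/D = 0.771402); state ← (V=0, rpm=0)
throttle_to(8447): rpm ← 8447
set_airspeed(41.59): V ← 41.59 m/s
adjust_throttle(+761): rpm ← 8447 +761 = 9208
throttle_to(10444): rpm ← 10444
throttle_to(2736): rpm ← 2736
final state: V = 41.59 m/s, rpm = 2736 → n = rpm/60 = 45.600000 rev/s
target J* = 0.3547; solve J* = V/(n·D) for n: n = V/(J*·D) = 41.59/(0.3547 × 1.063) = 110.304814 rev/s
rpm = 60·n = 6618.288851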